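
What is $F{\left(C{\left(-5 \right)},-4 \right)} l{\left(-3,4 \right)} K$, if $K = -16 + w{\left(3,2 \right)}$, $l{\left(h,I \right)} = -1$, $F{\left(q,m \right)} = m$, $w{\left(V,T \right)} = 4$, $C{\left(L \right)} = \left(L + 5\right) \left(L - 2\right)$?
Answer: $-48$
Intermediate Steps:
$C{\left(L \right)} = \left(-2 + L\right) \left(5 + L\right)$ ($C{\left(L \right)} = \left(5 + L\right) \left(-2 + L\right) = \left(-2 + L\right) \left(5 + L\right)$)
$K = -12$ ($K = -16 + 4 = -12$)
$F{\left(C{\left(-5 \right)},-4 \right)} l{\left(-3,4 \right)} K = \left(-4\right) \left(-1\right) \left(-12\right) = 4 \left(-12\right) = -48$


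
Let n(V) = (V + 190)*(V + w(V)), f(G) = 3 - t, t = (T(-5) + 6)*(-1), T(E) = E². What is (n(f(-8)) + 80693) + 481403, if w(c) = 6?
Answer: 571056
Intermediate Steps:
t = -31 (t = ((-5)² + 6)*(-1) = (25 + 6)*(-1) = 31*(-1) = -31)
f(G) = 34 (f(G) = 3 - 1*(-31) = 3 + 31 = 34)
n(V) = (6 + V)*(190 + V) (n(V) = (V + 190)*(V + 6) = (190 + V)*(6 + V) = (6 + V)*(190 + V))
(n(f(-8)) + 80693) + 481403 = ((1140 + 34² + 196*34) + 80693) + 481403 = ((1140 + 1156 + 6664) + 80693) + 481403 = (8960 + 80693) + 481403 = 89653 + 481403 = 571056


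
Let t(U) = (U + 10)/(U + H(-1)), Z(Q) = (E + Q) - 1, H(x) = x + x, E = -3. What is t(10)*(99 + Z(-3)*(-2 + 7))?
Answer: 160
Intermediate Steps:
H(x) = 2*x
Z(Q) = -4 + Q (Z(Q) = (-3 + Q) - 1 = -4 + Q)
t(U) = (10 + U)/(-2 + U) (t(U) = (U + 10)/(U + 2*(-1)) = (10 + U)/(U - 2) = (10 + U)/(-2 + U))
t(10)*(99 + Z(-3)*(-2 + 7)) = ((10 + 10)/(-2 + 10))*(99 + (-4 - 3)*(-2 + 7)) = (20/8)*(99 - 7*5) = ((1/8)*20)*(99 - 35) = (5/2)*64 = 160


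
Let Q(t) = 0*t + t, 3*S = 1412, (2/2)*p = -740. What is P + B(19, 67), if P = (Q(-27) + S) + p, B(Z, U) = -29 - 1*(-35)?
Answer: -871/3 ≈ -290.33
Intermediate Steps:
p = -740
S = 1412/3 (S = (⅓)*1412 = 1412/3 ≈ 470.67)
B(Z, U) = 6 (B(Z, U) = -29 + 35 = 6)
Q(t) = t (Q(t) = 0 + t = t)
P = -889/3 (P = (-27 + 1412/3) - 740 = 1331/3 - 740 = -889/3 ≈ -296.33)
P + B(19, 67) = -889/3 + 6 = -871/3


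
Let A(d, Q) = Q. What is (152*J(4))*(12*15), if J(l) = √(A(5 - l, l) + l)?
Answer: 54720*√2 ≈ 77386.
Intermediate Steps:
J(l) = √2*√l (J(l) = √(l + l) = √(2*l) = √2*√l)
(152*J(4))*(12*15) = (152*(√2*√4))*(12*15) = (152*(√2*2))*180 = (152*(2*√2))*180 = (304*√2)*180 = 54720*√2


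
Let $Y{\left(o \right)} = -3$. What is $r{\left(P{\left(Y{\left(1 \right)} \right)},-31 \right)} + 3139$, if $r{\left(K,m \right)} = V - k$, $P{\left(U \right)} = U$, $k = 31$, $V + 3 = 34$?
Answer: $3139$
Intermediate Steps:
$V = 31$ ($V = -3 + 34 = 31$)
$r{\left(K,m \right)} = 0$ ($r{\left(K,m \right)} = 31 - 31 = 0$)
$r{\left(P{\left(Y{\left(1 \right)} \right)},-31 \right)} + 3139 = 0 + 3139 = 3139$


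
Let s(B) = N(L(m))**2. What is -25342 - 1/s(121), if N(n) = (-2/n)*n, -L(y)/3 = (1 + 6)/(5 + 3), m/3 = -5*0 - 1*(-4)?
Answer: -101369/4 ≈ -25342.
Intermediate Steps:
m = 12 (m = 3*(-5*0 - 1*(-4)) = 3*(0 + 4) = 3*4 = 12)
L(y) = -21/8 (L(y) = -3*(1 + 6)/(5 + 3) = -21/8)
N(n) = -2
s(B) = 4 (s(B) = (-2)**2 = 4)
-25342 - 1/s(121) = -25342 - 1/4 = -101369/4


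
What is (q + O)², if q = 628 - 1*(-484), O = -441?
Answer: 450241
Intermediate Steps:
q = 1112 (q = 628 + 484 = 1112)
(q + O)² = (1112 - 441)² = 671² = 450241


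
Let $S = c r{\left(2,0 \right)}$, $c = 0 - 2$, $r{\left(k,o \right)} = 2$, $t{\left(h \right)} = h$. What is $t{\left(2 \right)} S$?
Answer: $-8$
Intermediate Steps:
$c = -2$
$S = -4$ ($S = \left(-2\right) 2 = -4$)
$t{\left(2 \right)} S = 2 \left(-4\right) = -8$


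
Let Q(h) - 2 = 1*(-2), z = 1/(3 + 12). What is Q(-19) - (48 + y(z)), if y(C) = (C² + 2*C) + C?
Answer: -10846/225 ≈ -48.204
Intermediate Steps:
z = 1/15 ≈ 0.066667
y(C) = C² + 3*C
Q(h) = 0 (Q(h) = 2 + 1*(-2) = 2 - 2 = 0)
Q(-19) - (48 + y(z)) = 0 - (48 + (3 + 1/15)/15) = 0 - (48 + (1/15)*(46/15)) = 0 - (48 + 46/225) = 0 - 1*10846/225 = 0 - 10846/225 = -10846/225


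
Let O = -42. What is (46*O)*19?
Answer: -36708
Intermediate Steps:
(46*O)*19 = (46*(-42))*19 = -1932*19 = -36708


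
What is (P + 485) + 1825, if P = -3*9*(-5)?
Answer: 2445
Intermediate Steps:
P = 135 (P = -27*(-5) = 135)
(P + 485) + 1825 = (135 + 485) + 1825 = 620 + 1825 = 2445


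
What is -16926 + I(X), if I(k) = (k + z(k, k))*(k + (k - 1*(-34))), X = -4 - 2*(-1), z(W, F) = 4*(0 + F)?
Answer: -17226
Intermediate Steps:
z(W, F) = 4*F
X = -2 (X = -4 + 2 = -2)
I(k) = 5*k*(34 + 2*k) (I(k) = (k + 4*k)*(k + (k - 1*(-34))) = (5*k)*(k + (k + 34)) = (5*k)*(k + (34 + k)) = (5*k)*(34 + 2*k) = 5*k*(34 + 2*k))
-16926 + I(X) = -16926 + 10*(-2)*(17 - 2) = -16926 + 10*(-2)*15 = -16926 - 300 = -17226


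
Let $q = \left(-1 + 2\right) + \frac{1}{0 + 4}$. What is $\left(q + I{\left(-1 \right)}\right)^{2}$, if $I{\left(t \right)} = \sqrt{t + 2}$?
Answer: $\frac{81}{16} \approx 5.0625$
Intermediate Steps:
$q = \frac{5}{4}$ ($q = 1 + \frac{1}{4} = \frac{5}{4} \approx 1.25$)
$I{\left(t \right)} = \sqrt{2 + t}$
$\left(q + I{\left(-1 \right)}\right)^{2} = \left(\frac{5}{4} + \sqrt{2 - 1}\right)^{2} = \left(\frac{5}{4} + \sqrt{1}\right)^{2} = \left(\frac{5}{4} + 1\right)^{2} = \left(\frac{9}{4}\right)^{2} = \frac{81}{16}$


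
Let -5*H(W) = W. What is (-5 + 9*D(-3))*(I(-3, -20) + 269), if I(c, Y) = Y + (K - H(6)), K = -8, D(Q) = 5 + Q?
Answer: 15743/5 ≈ 3148.6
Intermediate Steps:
H(W) = -W/5
I(c, Y) = -34/5 + Y (I(c, Y) = Y + (-8 - (-1)*6/5) = Y + (-8 - 1*(-6/5)) = Y + (-8 + 6/5) = Y - 34/5 = -34/5 + Y)
(-5 + 9*D(-3))*(I(-3, -20) + 269) = (-5 + 9*(5 - 3))*((-34/5 - 20) + 269) = (-5 + 9*2)*(-134/5 + 269) = (-5 + 18)*(1211/5) = 13*(1211/5) = 15743/5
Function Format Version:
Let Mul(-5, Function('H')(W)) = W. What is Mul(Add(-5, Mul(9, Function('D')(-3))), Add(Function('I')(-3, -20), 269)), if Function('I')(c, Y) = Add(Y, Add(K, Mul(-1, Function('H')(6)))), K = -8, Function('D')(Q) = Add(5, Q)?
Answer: Rational(15743, 5) ≈ 3148.6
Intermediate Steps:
Function('H')(W) = Mul(Rational(-1, 5), W)
Function('I')(c, Y) = Add(Rational(-34, 5), Y) (Function('I')(c, Y) = Add(Y, Add(-8, Mul(-1, Mul(Rational(-1, 5), 6)))) = Add(Y, Add(-8, Mul(-1, Rational(-6, 5)))) = Add(Y, Add(-8, Rational(6, 5))) = Add(Y, Rational(-34, 5)) = Add(Rational(-34, 5), Y))
Mul(Add(-5, Mul(9, Function('D')(-3))), Add(Function('I')(-3, -20), 269)) = Mul(Add(-5, Mul(9, Add(5, -3))), Add(Add(Rational(-34, 5), -20), 269)) = Mul(Add(-5, Mul(9, 2)), Add(Rational(-134, 5), 269)) = Mul(Add(-5, 18), Rational(1211, 5)) = Mul(13, Rational(1211, 5)) = Rational(15743, 5)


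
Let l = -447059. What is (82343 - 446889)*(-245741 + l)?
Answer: 252557468800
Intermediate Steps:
(82343 - 446889)*(-245741 + l) = (82343 - 446889)*(-245741 - 447059) = -364546*(-692800) = 252557468800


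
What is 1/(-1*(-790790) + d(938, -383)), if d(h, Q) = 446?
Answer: 1/791236 ≈ 1.2638e-6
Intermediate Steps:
1/(-1*(-790790) + d(938, -383)) = 1/(-1*(-790790) + 446) = 1/(790790 + 446) = 1/791236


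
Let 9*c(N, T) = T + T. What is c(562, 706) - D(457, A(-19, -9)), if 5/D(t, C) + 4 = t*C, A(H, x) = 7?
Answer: 11139/71 ≈ 156.89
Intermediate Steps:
c(N, T) = 2*T/9 (c(N, T) = (T + T)/9 = (2*T)/9 = 2*T/9)
D(t, C) = 5/(-4 + C*t) (D(t, C) = 5/(-4 + t*C) = 5/(-4 + C*t))
c(562, 706) - D(457, A(-19, -9)) = (2/9)*706 - 5/(-4 + 7*457) = 1412/9 - 5/(-4 + 3199) = 1412/9 - 5/3195 = 1412/9 - 1*1/639 = 1412/9 - 1/639 = 11139/71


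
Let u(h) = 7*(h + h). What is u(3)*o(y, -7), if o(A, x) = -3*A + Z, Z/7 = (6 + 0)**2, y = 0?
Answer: 10584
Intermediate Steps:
Z = 252 (Z = 7*(6 + 0)**2 = 7*6**2 = 7*36 = 252)
u(h) = 14*h (u(h) = 7*(2*h) = 14*h)
o(A, x) = 252 - 3*A (o(A, x) = -3*A + 252 = 252 - 3*A)
u(3)*o(y, -7) = (14*3)*(252 - 3*0) = 42*(252 + 0) = 42*252 = 10584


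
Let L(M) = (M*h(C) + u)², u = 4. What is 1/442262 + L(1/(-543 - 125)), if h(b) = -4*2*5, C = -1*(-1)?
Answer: 203300793097/12334244918 ≈ 16.483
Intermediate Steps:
C = 1
h(b) = -40 (h(b) = -8*5 = -40)
L(M) = (4 - 40*M)² (L(M) = (M*(-40) + 4)² = (-40*M + 4)² = (4 - 40*M)²)
1/442262 + L(1/(-543 - 125)) = 1/442262 + 16*(1 - 10/(-543 - 125))² = 1/442262 + 16*(1 - 10/(-668))² = 1/442262 + 16*(1 - 10*(-1/668))² = 1/442262 + 16*(1 + 5/334)² = 1/442262 + 16*(339/334)² = 1/442262 + 16*(114921/111556) = 1/442262 + 459684/27889 = 203300793097/12334244918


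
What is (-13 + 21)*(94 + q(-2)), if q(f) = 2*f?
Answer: 720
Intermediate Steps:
(-13 + 21)*(94 + q(-2)) = (-13 + 21)*(94 + 2*(-2)) = 8*(94 - 4) = 8*90 = 720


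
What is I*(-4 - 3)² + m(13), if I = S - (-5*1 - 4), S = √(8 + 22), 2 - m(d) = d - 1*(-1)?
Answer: 429 + 49*√30 ≈ 697.38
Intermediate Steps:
m(d) = 1 - d (m(d) = 2 - (d - 1*(-1)) = 2 - (d + 1) = 2 - (1 + d) = 2 + (-1 - d) = 1 - d)
S = √30 ≈ 5.4772
I = 9 + √30 (I = √30 - (-5*1 - 4) = √30 - (-5 - 4) = √30 - 1*(-9) = √30 + 9 = 9 + √30 ≈ 14.477)
I*(-4 - 3)² + m(13) = (9 + √30)*(-4 - 3)² + (1 - 1*13) = (9 + √30)*(-7)² + (1 - 13) = (9 + √30)*49 - 12 = (441 + 49*√30) - 12 = 429 + 49*√30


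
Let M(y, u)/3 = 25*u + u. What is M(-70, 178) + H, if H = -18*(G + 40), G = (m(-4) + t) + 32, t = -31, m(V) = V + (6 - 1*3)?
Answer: 13164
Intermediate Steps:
m(V) = 3 + V (m(V) = V + (6 - 3) = V + 3 = 3 + V)
G = 0 (G = ((3 - 4) - 31) + 32 = (-1 - 31) + 32 = -32 + 32 = 0)
M(y, u) = 78*u (M(y, u) = 3*(25*u + u) = 3*(26*u) = 78*u)
H = -720 (H = -18*(0 + 40) = -18*40 = -720)
M(-70, 178) + H = 78*178 - 720 = 13884 - 720 = 13164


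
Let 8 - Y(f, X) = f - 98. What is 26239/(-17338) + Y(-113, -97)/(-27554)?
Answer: -181696607/119432813 ≈ -1.5213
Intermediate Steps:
Y(f, X) = 106 - f (Y(f, X) = 8 - (f - 98) = 8 - (-98 + f) = 8 + (98 - f) = 106 - f)
26239/(-17338) + Y(-113, -97)/(-27554) = 26239/(-17338) + (106 - 1*(-113))/(-27554) = 26239*(-1/17338) + (106 + 113)*(-1/27554) = -26239/17338 + 219*(-1/27554) = -26239/17338 - 219/27554 = -181696607/119432813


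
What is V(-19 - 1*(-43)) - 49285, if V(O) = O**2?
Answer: -48709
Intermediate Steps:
V(-19 - 1*(-43)) - 49285 = (-19 - 1*(-43))**2 - 49285 = (-19 + 43)**2 - 49285 = 24**2 - 49285 = 576 - 49285 = -48709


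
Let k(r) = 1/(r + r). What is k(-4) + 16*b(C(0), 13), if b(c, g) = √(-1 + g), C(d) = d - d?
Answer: -⅛ + 32*√3 ≈ 55.301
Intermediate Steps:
C(d) = 0
k(r) = 1/(2*r)
k(-4) + 16*b(C(0), 13) = (½)/(-4) + 16*√(-1 + 13) = (½)*(-¼) + 16*√12 = -⅛ + 16*(2*√3) = -⅛ + 32*√3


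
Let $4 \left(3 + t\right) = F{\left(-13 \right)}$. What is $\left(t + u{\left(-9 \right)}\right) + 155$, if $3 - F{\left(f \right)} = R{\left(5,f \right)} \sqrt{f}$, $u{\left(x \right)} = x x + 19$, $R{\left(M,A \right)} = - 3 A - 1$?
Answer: $\frac{1011}{4} - \frac{19 i \sqrt{13}}{2} \approx 252.75 - 34.253 i$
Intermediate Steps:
$R{\left(M,A \right)} = -1 - 3 A$
$u{\left(x \right)} = 19 + x^{2}$ ($u{\left(x \right)} = x^{2} + 19 = 19 + x^{2}$)
$F{\left(f \right)} = 3 - \sqrt{f} \left(-1 - 3 f\right)$ ($F{\left(f \right)} = 3 - \left(-1 - 3 f\right) \sqrt{f} = 3 - \sqrt{f} \left(-1 - 3 f\right)$)
$t = - \frac{9}{4} - \frac{19 i \sqrt{13}}{2}$ ($t = -3 + \frac{3 + \sqrt{-13} \left(1 + 3 \left(-13\right)\right)}{4} = -3 + \frac{3 + i \sqrt{13} \left(1 - 39\right)}{4} = -3 + \frac{3 + i \sqrt{13} \left(-38\right)}{4} = -3 + \frac{3 - 38 i \sqrt{13}}{4} = -3 + \left(\frac{3}{4} - \frac{19 i \sqrt{13}}{2}\right) = - \frac{9}{4} - \frac{19 i \sqrt{13}}{2} \approx -2.25 - 34.253 i$)
$\left(t + u{\left(-9 \right)}\right) + 155 = \left(\left(- \frac{9}{4} - \frac{19 i \sqrt{13}}{2}\right) + \left(19 + \left(-9\right)^{2}\right)\right) + 155 = \left(\left(- \frac{9}{4} - \frac{19 i \sqrt{13}}{2}\right) + \left(19 + 81\right)\right) + 155 = \left(\left(- \frac{9}{4} - \frac{19 i \sqrt{13}}{2}\right) + 100\right) + 155 = \left(\frac{391}{4} - \frac{19 i \sqrt{13}}{2}\right) + 155 = \frac{1011}{4} - \frac{19 i \sqrt{13}}{2}$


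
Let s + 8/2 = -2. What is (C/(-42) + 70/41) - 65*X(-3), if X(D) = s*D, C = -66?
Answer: -334849/287 ≈ -1166.7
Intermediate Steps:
s = -6 (s = -4 - 2 = -6)
X(D) = -6*D
(C/(-42) + 70/41) - 65*X(-3) = (-66/(-42) + 70/41) - (-390)*(-3) = (-66*(-1/42) + 70*(1/41)) - 65*18 = (11/7 + 70/41) - 1170 = 941/287 - 1170 = -334849/287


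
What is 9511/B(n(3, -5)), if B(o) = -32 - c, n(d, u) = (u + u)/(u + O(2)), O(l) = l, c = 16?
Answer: -9511/48 ≈ -198.15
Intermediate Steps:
n(d, u) = 2*u/(2 + u) (n(d, u) = (u + u)/(u + 2) = (2*u)/(2 + u) = 2*u/(2 + u))
B(o) = -48 (B(o) = -32 - 1*16 = -32 - 16 = -48)
9511/B(n(3, -5)) = 9511/(-48) = 9511*(-1/48) = -9511/48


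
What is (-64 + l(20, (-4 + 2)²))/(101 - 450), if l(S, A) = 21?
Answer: 43/349 ≈ 0.12321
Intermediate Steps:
(-64 + l(20, (-4 + 2)²))/(101 - 450) = (-64 + 21)/(101 - 450) = -43/(-349) = -43*(-1/349) = 43/349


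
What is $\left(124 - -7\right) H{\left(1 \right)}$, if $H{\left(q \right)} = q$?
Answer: $131$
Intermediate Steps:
$\left(124 - -7\right) H{\left(1 \right)} = \left(124 - -7\right) 1 = \left(124 + \left(-29 + 36\right)\right) 1 = \left(124 + 7\right) 1 = 131 \cdot 1 = 131$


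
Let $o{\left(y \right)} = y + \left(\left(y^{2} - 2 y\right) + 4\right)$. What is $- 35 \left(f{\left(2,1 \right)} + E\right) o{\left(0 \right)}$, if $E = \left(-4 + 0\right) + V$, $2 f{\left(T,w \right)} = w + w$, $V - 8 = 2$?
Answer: $-980$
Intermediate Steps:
$V = 10$ ($V = 8 + 2 = 10$)
$f{\left(T,w \right)} = w$ ($f{\left(T,w \right)} = \frac{w + w}{2} = \frac{2 w}{2} = w$)
$E = 6$ ($E = \left(-4 + 0\right) + 10 = -4 + 10 = 6$)
$o{\left(y \right)} = 4 + y^{2} - y$ ($o{\left(y \right)} = y + \left(4 + y^{2} - 2 y\right) = 4 + y^{2} - y$)
$- 35 \left(f{\left(2,1 \right)} + E\right) o{\left(0 \right)} = - 35 \left(1 + 6\right) \left(4 + 0^{2} - 0\right) = \left(-35\right) 7 \left(4 + 0 + 0\right) = \left(-245\right) 4 = -980$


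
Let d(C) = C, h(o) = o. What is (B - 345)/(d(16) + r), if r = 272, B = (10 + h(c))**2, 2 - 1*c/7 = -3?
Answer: 35/6 ≈ 5.8333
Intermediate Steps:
c = 35 (c = 14 - 7*(-3) = 14 + 21 = 35)
B = 2025 (B = (10 + 35)**2 = 45**2 = 2025)
(B - 345)/(d(16) + r) = (2025 - 345)/(16 + 272) = 1680/288 = 1680*(1/288) = 35/6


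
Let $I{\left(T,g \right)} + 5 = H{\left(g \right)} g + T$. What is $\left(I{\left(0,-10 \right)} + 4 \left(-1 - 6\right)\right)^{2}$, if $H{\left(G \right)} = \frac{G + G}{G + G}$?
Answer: $1849$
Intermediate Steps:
$H{\left(G \right)} = 1$ ($H{\left(G \right)} = \frac{2 G}{2 G} = 2 G \frac{1}{2 G} = 1$)
$I{\left(T,g \right)} = -5 + T + g$ ($I{\left(T,g \right)} = -5 + \left(1 g + T\right) = -5 + \left(g + T\right) = -5 + \left(T + g\right) = -5 + T + g$)
$\left(I{\left(0,-10 \right)} + 4 \left(-1 - 6\right)\right)^{2} = \left(\left(-5 + 0 - 10\right) + 4 \left(-1 - 6\right)\right)^{2} = \left(-15 + 4 \left(-7\right)\right)^{2} = \left(-15 - 28\right)^{2} = \left(-43\right)^{2} = 1849$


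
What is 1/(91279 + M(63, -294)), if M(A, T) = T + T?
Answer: 1/90691 ≈ 1.1026e-5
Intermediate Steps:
M(A, T) = 2*T
1/(91279 + M(63, -294)) = 1/(91279 + 2*(-294)) = 1/(91279 - 588) = 1/90691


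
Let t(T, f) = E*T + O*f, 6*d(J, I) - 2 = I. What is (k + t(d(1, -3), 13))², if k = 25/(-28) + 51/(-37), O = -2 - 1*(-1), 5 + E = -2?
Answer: 1921682569/9659664 ≈ 198.94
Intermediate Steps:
E = -7 (E = -5 - 2 = -7)
d(J, I) = ⅓ + I/6
O = -1 (O = -2 + 1 = -1)
t(T, f) = -f - 7*T (t(T, f) = -7*T - f = -f - 7*T)
k = -2353/1036 (k = 25*(-1/28) + 51*(-1/37) = -25/28 - 51/37 = -2353/1036 ≈ -2.2712)
(k + t(d(1, -3), 13))² = (-2353/1036 + (-1*13 - 7*(⅓ + (⅙)*(-3))))² = (-2353/1036 + (-13 - 7*(⅓ - ½)))² = (-2353/1036 + (-13 - 7*(-⅙)))² = (-2353/1036 + (-13 + 7/6))² = (-2353/1036 - 71/6)² = (-43837/3108)² = 1921682569/9659664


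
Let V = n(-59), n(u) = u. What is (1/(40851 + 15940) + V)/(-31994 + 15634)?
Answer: 837667/232275190 ≈ 0.0036064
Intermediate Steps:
V = -59
(1/(40851 + 15940) + V)/(-31994 + 15634) = (1/(40851 + 15940) - 59)/(-31994 + 15634) = (1/56791 - 59)/(-16360) = (1/56791 - 59)*(-1/16360) = -3350668/56791*(-1/16360) = 837667/232275190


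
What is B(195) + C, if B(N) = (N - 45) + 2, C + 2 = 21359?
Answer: 21509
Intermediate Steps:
C = 21357 (C = -2 + 21359 = 21357)
B(N) = -43 + N (B(N) = (-45 + N) + 2 = -43 + N)
B(195) + C = (-43 + 195) + 21357 = 152 + 21357 = 21509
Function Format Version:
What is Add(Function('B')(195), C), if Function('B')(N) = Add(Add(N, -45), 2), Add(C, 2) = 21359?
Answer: 21509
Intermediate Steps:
C = 21357 (C = Add(-2, 21359) = 21357)
Function('B')(N) = Add(-43, N) (Function('B')(N) = Add(Add(-45, N), 2) = Add(-43, N))
Add(Function('B')(195), C) = Add(Add(-43, 195), 21357) = Add(152, 21357) = 21509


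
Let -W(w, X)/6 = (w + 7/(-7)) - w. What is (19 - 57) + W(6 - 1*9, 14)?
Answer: -32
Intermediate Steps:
W(w, X) = 6 (W(w, X) = -6*((w + 7/(-7)) - w) = -6*((w + 7*(-1/7)) - w) = -6*((w - 1) - w) = -6*((-1 + w) - w) = -6*(-1) = 6)
(19 - 57) + W(6 - 1*9, 14) = (19 - 57) + 6 = -38 + 6 = -32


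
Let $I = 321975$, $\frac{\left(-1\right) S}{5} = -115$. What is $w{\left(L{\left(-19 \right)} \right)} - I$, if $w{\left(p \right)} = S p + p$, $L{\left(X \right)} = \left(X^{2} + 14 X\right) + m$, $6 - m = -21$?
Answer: $-251703$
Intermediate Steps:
$m = 27$ ($m = 6 - -21 = 6 + 21 = 27$)
$S = 575$ ($S = \left(-5\right) \left(-115\right) = 575$)
$L{\left(X \right)} = 27 + X^{2} + 14 X$ ($L{\left(X \right)} = \left(X^{2} + 14 X\right) + 27 = 27 + X^{2} + 14 X$)
$w{\left(p \right)} = 576 p$ ($w{\left(p \right)} = 575 p + p = 576 p$)
$w{\left(L{\left(-19 \right)} \right)} - I = 576 \left(27 + \left(-19\right)^{2} + 14 \left(-19\right)\right) - 321975 = 576 \left(27 + 361 - 266\right) - 321975 = 576 \cdot 122 - 321975 = 70272 - 321975 = -251703$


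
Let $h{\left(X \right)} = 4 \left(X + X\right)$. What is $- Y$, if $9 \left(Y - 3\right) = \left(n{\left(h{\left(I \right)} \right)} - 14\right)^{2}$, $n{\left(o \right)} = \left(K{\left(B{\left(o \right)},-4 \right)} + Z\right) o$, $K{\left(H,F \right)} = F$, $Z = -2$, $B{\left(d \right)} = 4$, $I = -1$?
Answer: $- \frac{1183}{9} \approx -131.44$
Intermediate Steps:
$h{\left(X \right)} = 8 X$ ($h{\left(X \right)} = 4 \cdot 2 X = 8 X$)
$n{\left(o \right)} = - 6 o$ ($n{\left(o \right)} = \left(-4 - 2\right) o = - 6 o$)
$Y = \frac{1183}{9}$ ($Y = 3 + \frac{\left(- 6 \cdot 8 \left(-1\right) - 14\right)^{2}}{9} = 3 + \frac{\left(\left(-6\right) \left(-8\right) - 14\right)^{2}}{9} = 3 + \frac{\left(48 - 14\right)^{2}}{9} = 3 + \frac{34^{2}}{9} = 3 + \frac{1}{9} \cdot 1156 = 3 + \frac{1156}{9} = \frac{1183}{9} \approx 131.44$)
$- Y = \left(-1\right) \frac{1183}{9} = - \frac{1183}{9}$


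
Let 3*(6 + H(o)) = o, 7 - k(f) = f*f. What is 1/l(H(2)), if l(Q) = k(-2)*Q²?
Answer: 3/256 ≈ 0.011719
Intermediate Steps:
k(f) = 7 - f² (k(f) = 7 - f*f = 7 - f²)
H(o) = -6 + o/3
l(Q) = 3*Q² (l(Q) = (7 - 1*(-2)²)*Q² = (7 - 1*4)*Q² = (7 - 4)*Q² = 3*Q²)
1/l(H(2)) = 1/(3*(-6 + (⅓)*2)²) = 1/(3*(-6 + ⅔)²) = 1/(3*(-16/3)²) = 1/(3*(256/9)) = 1/(256/3) = 3/256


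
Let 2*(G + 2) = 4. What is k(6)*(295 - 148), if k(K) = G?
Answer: 0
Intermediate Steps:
G = 0 (G = -2 + (½)*4 = -2 + 2 = 0)
k(K) = 0
k(6)*(295 - 148) = 0*(295 - 148) = 0*147 = 0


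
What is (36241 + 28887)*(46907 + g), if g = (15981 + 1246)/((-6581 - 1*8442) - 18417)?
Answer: 12769588776273/4180 ≈ 3.0549e+9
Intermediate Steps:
g = -17227/33440 (g = 17227/((-6581 - 8442) - 18417) = 17227/(-15023 - 18417) = 17227/(-33440) = 17227*(-1/33440) = -17227/33440 ≈ -0.51516)
(36241 + 28887)*(46907 + g) = (36241 + 28887)*(46907 - 17227/33440) = 65128*(1568552853/33440) = 12769588776273/4180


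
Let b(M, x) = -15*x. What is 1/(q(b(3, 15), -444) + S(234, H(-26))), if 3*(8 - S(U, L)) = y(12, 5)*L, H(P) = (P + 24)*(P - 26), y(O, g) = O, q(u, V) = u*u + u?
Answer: 1/49992 ≈ 2.0003e-5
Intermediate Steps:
q(u, V) = u + u² (q(u, V) = u² + u = u + u²)
H(P) = (-26 + P)*(24 + P) (H(P) = (24 + P)*(-26 + P) = (-26 + P)*(24 + P))
S(U, L) = 8 - 4*L
1/(q(b(3, 15), -444) + S(234, H(-26))) = 1/((-15*15)*(1 - 15*15) + (8 - 4*(-624 + (-26)² - 2*(-26)))) = 1/(-225*(1 - 225) + (8 - 4*(-624 + 676 + 52))) = 1/(-225*(-224) + (8 - 4*104)) = 1/(50400 + (8 - 416)) = 1/(50400 - 408) = 1/49992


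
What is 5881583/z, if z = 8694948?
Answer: 5881583/8694948 ≈ 0.67644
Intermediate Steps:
5881583/z = 5881583/8694948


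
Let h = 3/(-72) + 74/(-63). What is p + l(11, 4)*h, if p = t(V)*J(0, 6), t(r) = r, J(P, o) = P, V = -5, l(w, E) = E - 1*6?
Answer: 613/252 ≈ 2.4325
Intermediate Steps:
l(w, E) = -6 + E (l(w, E) = E - 6 = -6 + E)
p = 0 (p = -5*0 = 0)
h = -613/504 (h = 3*(-1/72) + 74*(-1/63) = -1/24 - 74/63 = -613/504 ≈ -1.2163)
p + l(11, 4)*h = 0 + (-6 + 4)*(-613/504) = 0 - 2*(-613/504) = 0 + 613/252 = 613/252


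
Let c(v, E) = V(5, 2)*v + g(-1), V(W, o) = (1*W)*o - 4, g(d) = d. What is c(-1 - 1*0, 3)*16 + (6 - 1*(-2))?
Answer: -104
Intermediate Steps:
V(W, o) = -4 + W*o (V(W, o) = W*o - 4 = -4 + W*o)
c(v, E) = -1 + 6*v (c(v, E) = (-4 + 5*2)*v - 1 = (-4 + 10)*v - 1 = 6*v - 1 = -1 + 6*v)
c(-1 - 1*0, 3)*16 + (6 - 1*(-2)) = (-1 + 6*(-1 - 1*0))*16 + (6 - 1*(-2)) = (-1 + 6*(-1 + 0))*16 + (6 + 2) = (-1 + 6*(-1))*16 + 8 = (-1 - 6)*16 + 8 = -7*16 + 8 = -112 + 8 = -104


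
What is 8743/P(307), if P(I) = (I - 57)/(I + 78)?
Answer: 673211/50 ≈ 13464.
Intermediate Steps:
P(I) = (-57 + I)/(78 + I)
8743/P(307) = 8743/(((-57 + 307)/(78 + 307))) = 8743/((250/385)) = 8743/(((1/385)*250)) = 8743/(50/77) = 8743*(77/50) = 673211/50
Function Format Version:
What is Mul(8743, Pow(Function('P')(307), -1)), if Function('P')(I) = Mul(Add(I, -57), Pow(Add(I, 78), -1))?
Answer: Rational(673211, 50) ≈ 13464.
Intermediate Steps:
Function('P')(I) = Mul(Pow(Add(78, I), -1), Add(-57, I)) (Function('P')(I) = Mul(Add(-57, I), Pow(Add(78, I), -1)) = Mul(Pow(Add(78, I), -1), Add(-57, I)))
Mul(8743, Pow(Function('P')(307), -1)) = Mul(8743, Pow(Mul(Pow(Add(78, 307), -1), Add(-57, 307)), -1)) = Mul(8743, Pow(Mul(Pow(385, -1), 250), -1)) = Mul(8743, Pow(Mul(Rational(1, 385), 250), -1)) = Mul(8743, Pow(Rational(50, 77), -1)) = Mul(8743, Rational(77, 50)) = Rational(673211, 50)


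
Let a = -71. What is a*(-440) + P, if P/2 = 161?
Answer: 31562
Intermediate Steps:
P = 322 (P = 2*161 = 322)
a*(-440) + P = -71*(-440) + 322 = 31240 + 322 = 31562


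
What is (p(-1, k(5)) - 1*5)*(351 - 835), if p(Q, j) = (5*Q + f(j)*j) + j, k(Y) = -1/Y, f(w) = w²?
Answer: 617584/125 ≈ 4940.7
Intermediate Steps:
p(Q, j) = j + j³ + 5*Q (p(Q, j) = (5*Q + j²*j) + j = (5*Q + j³) + j = (j³ + 5*Q) + j = j + j³ + 5*Q)
(p(-1, k(5)) - 1*5)*(351 - 835) = ((-1/5 + (-1/5)³ + 5*(-1)) - 1*5)*(351 - 835) = ((-1*⅕ + (-1*⅕)³ - 5) - 5)*(-484) = ((-⅕ + (-⅕)³ - 5) - 5)*(-484) = ((-⅕ - 1/125 - 5) - 5)*(-484) = (-651/125 - 5)*(-484) = -1276/125*(-484) = 617584/125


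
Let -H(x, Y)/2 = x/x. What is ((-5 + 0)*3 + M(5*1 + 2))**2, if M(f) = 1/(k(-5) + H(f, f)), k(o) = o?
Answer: 11236/49 ≈ 229.31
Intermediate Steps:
H(x, Y) = -2 (H(x, Y) = -2*x/x = -2*1 = -2)
M(f) = -1/7 (M(f) = 1/(-5 - 2) = 1/(-7) = -1/7)
((-5 + 0)*3 + M(5*1 + 2))**2 = ((-5 + 0)*3 - 1/7)**2 = (-5*3 - 1/7)**2 = (-15 - 1/7)**2 = (-106/7)**2 = 11236/49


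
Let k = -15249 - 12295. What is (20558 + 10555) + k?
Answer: 3569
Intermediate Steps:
k = -27544
(20558 + 10555) + k = (20558 + 10555) - 27544 = 31113 - 27544 = 3569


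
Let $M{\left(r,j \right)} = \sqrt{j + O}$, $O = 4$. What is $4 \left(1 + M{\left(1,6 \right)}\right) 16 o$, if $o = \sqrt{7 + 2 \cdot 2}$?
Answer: $64 \sqrt{11} + 64 \sqrt{110} \approx 883.5$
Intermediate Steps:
$M{\left(r,j \right)} = \sqrt{4 + j}$ ($M{\left(r,j \right)} = \sqrt{j + 4} = \sqrt{4 + j}$)
$o = \sqrt{11}$ ($o = \sqrt{7 + 4} = \sqrt{11} \approx 3.3166$)
$4 \left(1 + M{\left(1,6 \right)}\right) 16 o = 4 \left(1 + \sqrt{4 + 6}\right) 16 \sqrt{11} = 4 \left(1 + \sqrt{10}\right) 16 \sqrt{11} = \left(4 + 4 \sqrt{10}\right) 16 \sqrt{11} = \left(64 + 64 \sqrt{10}\right) \sqrt{11} = \sqrt{11} \left(64 + 64 \sqrt{10}\right)$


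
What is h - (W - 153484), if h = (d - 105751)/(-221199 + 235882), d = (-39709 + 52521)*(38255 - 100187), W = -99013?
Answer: 2913834916/14683 ≈ 1.9845e+5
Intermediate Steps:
d = -793472784 (d = 12812*(-61932) = -793472784)
h = -793578535/14683 (h = (-793472784 - 105751)/(-221199 + 235882) = -793578535/14683 ≈ -54047.)
h - (W - 153484) = -793578535/14683 - (-99013 - 153484) = -793578535/14683 - 1*(-252497) = -793578535/14683 + 252497 = 2913834916/14683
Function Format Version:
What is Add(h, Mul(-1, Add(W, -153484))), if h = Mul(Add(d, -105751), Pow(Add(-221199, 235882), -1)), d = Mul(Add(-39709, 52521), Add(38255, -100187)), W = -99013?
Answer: Rational(2913834916, 14683) ≈ 1.9845e+5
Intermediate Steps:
d = -793472784 (d = Mul(12812, -61932) = -793472784)
h = Rational(-793578535, 14683) (h = Mul(Add(-793472784, -105751), Pow(Add(-221199, 235882), -1)) = Mul(-793578535, Pow(14683, -1)) = Mul(-793578535, Rational(1, 14683)) = Rational(-793578535, 14683) ≈ -54047.)
Add(h, Mul(-1, Add(W, -153484))) = Add(Rational(-793578535, 14683), Mul(-1, Add(-99013, -153484))) = Add(Rational(-793578535, 14683), Mul(-1, -252497)) = Add(Rational(-793578535, 14683), 252497) = Rational(2913834916, 14683)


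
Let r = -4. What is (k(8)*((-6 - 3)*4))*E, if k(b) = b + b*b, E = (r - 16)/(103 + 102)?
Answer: 10368/41 ≈ 252.88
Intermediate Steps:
E = -4/41 (E = (-4 - 16)/(103 + 102) = -20/205 = -20*1/205 = -4/41 ≈ -0.097561)
k(b) = b + b²
(k(8)*((-6 - 3)*4))*E = ((8*(1 + 8))*((-6 - 3)*4))*(-4/41) = ((8*9)*(-9*4))*(-4/41) = (72*(-36))*(-4/41) = -2592*(-4/41) = 10368/41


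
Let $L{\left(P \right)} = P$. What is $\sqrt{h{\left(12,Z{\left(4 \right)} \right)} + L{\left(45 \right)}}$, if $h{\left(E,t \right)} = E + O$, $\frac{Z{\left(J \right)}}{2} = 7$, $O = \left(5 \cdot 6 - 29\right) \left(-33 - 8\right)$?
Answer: $4$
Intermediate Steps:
$O = -41$ ($O = \left(30 - 29\right) \left(-41\right) = 1 \left(-41\right) = -41$)
$Z{\left(J \right)} = 14$ ($Z{\left(J \right)} = 2 \cdot 7 = 14$)
$h{\left(E,t \right)} = -41 + E$ ($h{\left(E,t \right)} = E - 41 = -41 + E$)
$\sqrt{h{\left(12,Z{\left(4 \right)} \right)} + L{\left(45 \right)}} = \sqrt{\left(-41 + 12\right) + 45} = \sqrt{-29 + 45} = \sqrt{16} = 4$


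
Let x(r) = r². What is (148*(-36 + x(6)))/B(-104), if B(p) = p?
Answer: 0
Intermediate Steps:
(148*(-36 + x(6)))/B(-104) = (148*(-36 + 6²))/(-104) = (148*(-36 + 36))*(-1/104) = (148*0)*(-1/104) = 0*(-1/104) = 0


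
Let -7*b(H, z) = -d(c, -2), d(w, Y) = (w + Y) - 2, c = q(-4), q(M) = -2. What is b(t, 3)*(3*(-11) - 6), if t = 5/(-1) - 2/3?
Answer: 234/7 ≈ 33.429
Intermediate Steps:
c = -2
t = -17/3 (t = 5*(-1) - 2*1/3 = -5 - 2/3 = -17/3 ≈ -5.6667)
d(w, Y) = -2 + Y + w (d(w, Y) = (Y + w) - 2 = -2 + Y + w)
b(H, z) = -6/7 (b(H, z) = -(-1)*(-2 - 2 - 2)/7 = -(-1)*(-6)/7 = -1/7*6 = -6/7)
b(t, 3)*(3*(-11) - 6) = -6*(3*(-11) - 6)/7 = -6*(-33 - 6)/7 = -6/7*(-39) = 234/7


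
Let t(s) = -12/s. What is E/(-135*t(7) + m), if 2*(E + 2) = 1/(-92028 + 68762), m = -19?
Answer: -651455/69193084 ≈ -0.0094150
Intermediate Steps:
E = -93065/46532 (E = -2 + 1/(2*(-92028 + 68762)) = -2 + (½)/(-23266) = -2 + (½)*(-1/23266) = -2 - 1/46532 = -93065/46532 ≈ -2.0000)
E/(-135*t(7) + m) = -93065/(46532*(-(-1620)/7 - 19)) = -93065/(46532*(-135*(-12/7) - 19)) = -93065/(46532*(1620/7 - 19)) = -93065/(46532*1487/7) = -93065/46532*7/1487 = -651455/69193084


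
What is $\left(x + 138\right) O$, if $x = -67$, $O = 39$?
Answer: $2769$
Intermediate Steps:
$\left(x + 138\right) O = \left(-67 + 138\right) 39 = 71 \cdot 39 = 2769$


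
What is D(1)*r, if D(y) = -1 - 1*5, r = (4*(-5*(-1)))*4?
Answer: -480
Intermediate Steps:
r = 80 (r = (4*5)*4 = 20*4 = 80)
D(y) = -6 (D(y) = -1 - 5 = -6)
D(1)*r = -6*80 = -480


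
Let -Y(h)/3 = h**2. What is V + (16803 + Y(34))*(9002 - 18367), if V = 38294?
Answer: -124843981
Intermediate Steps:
Y(h) = -3*h**2
V + (16803 + Y(34))*(9002 - 18367) = 38294 + (16803 - 3*34**2)*(9002 - 18367) = 38294 + (16803 - 3*1156)*(-9365) = 38294 + (16803 - 3468)*(-9365) = 38294 + 13335*(-9365) = 38294 - 124882275 = -124843981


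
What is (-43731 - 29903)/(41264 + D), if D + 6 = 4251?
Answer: -73634/45509 ≈ -1.6180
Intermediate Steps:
D = 4245 (D = -6 + 4251 = 4245)
(-43731 - 29903)/(41264 + D) = (-43731 - 29903)/(41264 + 4245) = -73634/45509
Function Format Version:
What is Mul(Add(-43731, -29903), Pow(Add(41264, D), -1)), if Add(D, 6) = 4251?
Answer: Rational(-73634, 45509) ≈ -1.6180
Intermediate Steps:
D = 4245 (D = Add(-6, 4251) = 4245)
Mul(Add(-43731, -29903), Pow(Add(41264, D), -1)) = Mul(Add(-43731, -29903), Pow(Add(41264, 4245), -1)) = Mul(-73634, Pow(45509, -1)) = Mul(-73634, Rational(1, 45509)) = Rational(-73634, 45509)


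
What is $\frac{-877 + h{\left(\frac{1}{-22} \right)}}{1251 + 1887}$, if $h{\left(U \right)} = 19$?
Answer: $- \frac{143}{523} \approx -0.27342$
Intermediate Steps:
$\frac{-877 + h{\left(\frac{1}{-22} \right)}}{1251 + 1887} = \frac{-877 + 19}{1251 + 1887} = - \frac{858}{3138} = \left(-858\right) \frac{1}{3138} = - \frac{143}{523}$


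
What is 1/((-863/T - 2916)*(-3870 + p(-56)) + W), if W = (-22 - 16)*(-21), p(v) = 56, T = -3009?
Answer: 3009/33464076316 ≈ 8.9917e-8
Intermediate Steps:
W = 798 (W = -38*(-21) = 798)
1/((-863/T - 2916)*(-3870 + p(-56)) + W) = 1/((-863/(-3009) - 2916)*(-3870 + 56) + 798) = 1/((-863*(-1/3009) - 2916)*(-3814) + 798) = 1/((863/3009 - 2916)*(-3814) + 798) = 1/(-8773381/3009*(-3814) + 798) = 1/(33461675134/3009 + 798) = 1/(33464076316/3009) = 3009/33464076316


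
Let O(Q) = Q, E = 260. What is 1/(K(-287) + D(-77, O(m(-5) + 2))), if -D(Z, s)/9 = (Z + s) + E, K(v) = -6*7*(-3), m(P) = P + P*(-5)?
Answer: -1/1719 ≈ -0.00058173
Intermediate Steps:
m(P) = -4*P (m(P) = P - 5*P = -4*P)
K(v) = 126 (K(v) = -42*(-3) = 126)
D(Z, s) = -2340 - 9*Z - 9*s (D(Z, s) = -9*((Z + s) + 260) = -9*(260 + Z + s) = -2340 - 9*Z - 9*s)
1/(K(-287) + D(-77, O(m(-5) + 2))) = 1/(126 + (-2340 - 9*(-77) - 9*(-4*(-5) + 2))) = 1/(126 + (-2340 + 693 - 9*(20 + 2))) = 1/(126 + (-2340 + 693 - 9*22)) = 1/(126 + (-2340 + 693 - 198)) = 1/(126 - 1845) = 1/(-1719) = -1/1719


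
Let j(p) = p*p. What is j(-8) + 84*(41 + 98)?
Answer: 11740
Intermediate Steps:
j(p) = p**2
j(-8) + 84*(41 + 98) = (-8)**2 + 84*(41 + 98) = 64 + 84*139 = 64 + 11676 = 11740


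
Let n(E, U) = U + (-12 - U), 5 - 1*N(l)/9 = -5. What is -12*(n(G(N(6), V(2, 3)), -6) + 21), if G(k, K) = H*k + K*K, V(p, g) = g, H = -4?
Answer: -108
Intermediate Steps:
N(l) = 90 (N(l) = 45 - 9*(-5) = 45 + 45 = 90)
G(k, K) = K**2 - 4*k (G(k, K) = -4*k + K*K = -4*k + K**2 = K**2 - 4*k)
n(E, U) = -12
-12*(n(G(N(6), V(2, 3)), -6) + 21) = -12*(-12 + 21) = -12*9 = -108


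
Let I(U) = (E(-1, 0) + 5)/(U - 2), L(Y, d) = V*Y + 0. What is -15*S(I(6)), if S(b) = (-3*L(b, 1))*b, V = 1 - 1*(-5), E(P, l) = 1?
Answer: 1215/2 ≈ 607.50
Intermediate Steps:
V = 6 (V = 1 + 5 = 6)
L(Y, d) = 6*Y (L(Y, d) = 6*Y + 0 = 6*Y)
I(U) = 6/(-2 + U) (I(U) = (1 + 5)/(U - 2) = 6/(-2 + U))
S(b) = -18*b² (S(b) = (-18*b)*b = -18*b²)
-15*S(I(6)) = -(-270)*(6/(-2 + 6))² = -(-270)*(6/4)² = -(-270)*(6*(¼))² = -(-270)*(3/2)² = -(-270)*9/4 = -15*(-81/2) = 1215/2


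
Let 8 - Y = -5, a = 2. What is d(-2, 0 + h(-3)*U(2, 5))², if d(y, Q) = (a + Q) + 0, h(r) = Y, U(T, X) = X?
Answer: 4489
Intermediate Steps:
Y = 13 (Y = 8 - 1*(-5) = 8 + 5 = 13)
h(r) = 13
d(y, Q) = 2 + Q (d(y, Q) = (2 + Q) + 0 = 2 + Q)
d(-2, 0 + h(-3)*U(2, 5))² = (2 + (0 + 13*5))² = (2 + (0 + 65))² = (2 + 65)² = 67² = 4489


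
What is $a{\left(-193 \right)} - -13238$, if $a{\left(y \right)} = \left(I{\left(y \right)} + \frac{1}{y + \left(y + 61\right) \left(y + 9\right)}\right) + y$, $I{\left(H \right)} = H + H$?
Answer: $\frac{305018606}{24095} \approx 12659.0$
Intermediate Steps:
$I{\left(H \right)} = 2 H$
$a{\left(y \right)} = \frac{1}{y + \left(9 + y\right) \left(61 + y\right)} + 3 y$ ($a{\left(y \right)} = \left(2 y + \frac{1}{y + \left(y + 61\right) \left(y + 9\right)}\right) + y = \left(2 y + \frac{1}{y + \left(61 + y\right) \left(9 + y\right)}\right) + y = \left(2 y + \frac{1}{y + \left(9 + y\right) \left(61 + y\right)}\right) + y = \left(\frac{1}{y + \left(9 + y\right) \left(61 + y\right)} + 2 y\right) + y = \frac{1}{y + \left(9 + y\right) \left(61 + y\right)} + 3 y$)
$a{\left(-193 \right)} - -13238 = \frac{1 + 3 \left(-193\right)^{3} + 213 \left(-193\right)^{2} + 1647 \left(-193\right)}{549 + \left(-193\right)^{2} + 71 \left(-193\right)} - -13238 = \frac{1 + 3 \left(-7189057\right) + 213 \cdot 37249 - 317871}{549 + 37249 - 13703} + 13238 = \frac{1 - 21567171 + 7934037 - 317871}{24095} + 13238 = \frac{1}{24095} \left(-13951004\right) + 13238 = - \frac{13951004}{24095} + 13238 = \frac{305018606}{24095}$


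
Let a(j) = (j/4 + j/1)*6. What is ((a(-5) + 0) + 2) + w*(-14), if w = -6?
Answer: 97/2 ≈ 48.500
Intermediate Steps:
a(j) = 15*j/2 (a(j) = (j*(¼) + j*1)*6 = (j/4 + j)*6 = (5*j/4)*6 = 15*j/2)
((a(-5) + 0) + 2) + w*(-14) = (((15/2)*(-5) + 0) + 2) - 6*(-14) = ((-75/2 + 0) + 2) + 84 = (-75/2 + 2) + 84 = -71/2 + 84 = 97/2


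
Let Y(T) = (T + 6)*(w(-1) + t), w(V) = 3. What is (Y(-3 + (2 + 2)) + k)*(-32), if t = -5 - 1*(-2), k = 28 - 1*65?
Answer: 1184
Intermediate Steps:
k = -37 (k = 28 - 65 = -37)
t = -3 (t = -5 + 2 = -3)
Y(T) = 0 (Y(T) = (T + 6)*(3 - 3) = (6 + T)*0 = 0)
(Y(-3 + (2 + 2)) + k)*(-32) = (0 - 37)*(-32) = -37*(-32) = 1184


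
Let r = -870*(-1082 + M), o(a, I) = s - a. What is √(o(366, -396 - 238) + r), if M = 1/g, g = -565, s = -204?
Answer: 4*√750794487/113 ≈ 969.93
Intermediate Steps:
o(a, I) = -204 - a
M = -1/565 (M = 1/(-565) = -1/565 ≈ -0.0017699)
r = 106371594/113 (r = -870*(-1082 - 1/565) = -870*(-611331/565) = 106371594/113 ≈ 9.4134e+5)
√(o(366, -396 - 238) + r) = √((-204 - 1*366) + 106371594/113) = √((-204 - 366) + 106371594/113) = √(-570 + 106371594/113) = √(106307184/113) = 4*√750794487/113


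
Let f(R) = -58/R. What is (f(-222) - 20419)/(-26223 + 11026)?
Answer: 2266480/1686867 ≈ 1.3436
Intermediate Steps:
(f(-222) - 20419)/(-26223 + 11026) = (-58/(-222) - 20419)/(-26223 + 11026) = (-58*(-1/222) - 20419)/(-15197) = (29/111 - 20419)*(-1/15197) = -2266480/111*(-1/15197) = 2266480/1686867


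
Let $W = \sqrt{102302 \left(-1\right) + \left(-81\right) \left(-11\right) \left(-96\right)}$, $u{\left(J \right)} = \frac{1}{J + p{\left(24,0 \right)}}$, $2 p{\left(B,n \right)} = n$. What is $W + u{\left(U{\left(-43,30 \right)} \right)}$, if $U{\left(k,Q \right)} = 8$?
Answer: $\frac{1}{8} + i \sqrt{187838} \approx 0.125 + 433.4 i$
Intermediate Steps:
$p{\left(B,n \right)} = \frac{n}{2}$
$u{\left(J \right)} = \frac{1}{J}$ ($u{\left(J \right)} = \frac{1}{J + \frac{1}{2} \cdot 0} = \frac{1}{J + 0} = \frac{1}{J}$)
$W = i \sqrt{187838}$ ($W = \sqrt{-102302 + 891 \left(-96\right)} = \sqrt{-102302 - 85536} = \sqrt{-187838} = i \sqrt{187838} \approx 433.4 i$)
$W + u{\left(U{\left(-43,30 \right)} \right)} = i \sqrt{187838} + \frac{1}{8} = \frac{1}{8} + i \sqrt{187838}$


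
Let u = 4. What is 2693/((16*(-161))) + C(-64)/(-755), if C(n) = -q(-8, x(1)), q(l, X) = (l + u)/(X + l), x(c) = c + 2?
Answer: -10155771/9724400 ≈ -1.0444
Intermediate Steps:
x(c) = 2 + c
q(l, X) = (4 + l)/(X + l) (q(l, X) = (l + 4)/(X + l) = (4 + l)/(X + l))
C(n) = -⅘ (C(n) = -(4 - 8)/((2 + 1) - 8) = -(-4)/(3 - 8) = -(-4)/(-5) = -(-1)*(-4)/5 = -1*⅘ = -⅘)
2693/((16*(-161))) + C(-64)/(-755) = 2693/((16*(-161))) - ⅘/(-755) = 2693/(-2576) - ⅘*(-1/755) = 2693*(-1/2576) + 4/3775 = -2693/2576 + 4/3775 = -10155771/9724400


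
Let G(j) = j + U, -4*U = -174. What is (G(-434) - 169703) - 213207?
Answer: -766601/2 ≈ -3.8330e+5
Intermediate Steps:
U = 87/2 (U = -¼*(-174) = 87/2 ≈ 43.500)
G(j) = 87/2 + j (G(j) = j + 87/2 = 87/2 + j)
(G(-434) - 169703) - 213207 = ((87/2 - 434) - 169703) - 213207 = (-781/2 - 169703) - 213207 = -340187/2 - 213207 = -766601/2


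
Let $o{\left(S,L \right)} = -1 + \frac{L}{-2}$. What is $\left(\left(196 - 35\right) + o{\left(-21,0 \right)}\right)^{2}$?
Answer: $25600$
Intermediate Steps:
$o{\left(S,L \right)} = -1 - \frac{L}{2}$
$\left(\left(196 - 35\right) + o{\left(-21,0 \right)}\right)^{2} = \left(\left(196 - 35\right) - 1\right)^{2} = \left(\left(196 - 35\right) + \left(-1 + 0\right)\right)^{2} = \left(161 - 1\right)^{2} = 160^{2} = 25600$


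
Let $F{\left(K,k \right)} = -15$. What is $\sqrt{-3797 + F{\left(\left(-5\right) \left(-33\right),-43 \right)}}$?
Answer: $2 i \sqrt{953} \approx 61.741 i$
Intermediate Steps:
$\sqrt{-3797 + F{\left(\left(-5\right) \left(-33\right),-43 \right)}} = \sqrt{-3797 - 15} = \sqrt{-3812} = 2 i \sqrt{953}$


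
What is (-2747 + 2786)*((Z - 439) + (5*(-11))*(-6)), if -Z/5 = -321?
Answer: 58344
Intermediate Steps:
Z = 1605 (Z = -5*(-321) = 1605)
(-2747 + 2786)*((Z - 439) + (5*(-11))*(-6)) = (-2747 + 2786)*((1605 - 439) + (5*(-11))*(-6)) = 39*(1166 - 55*(-6)) = 39*(1166 + 330) = 39*1496 = 58344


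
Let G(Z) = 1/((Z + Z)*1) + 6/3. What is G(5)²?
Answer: 441/100 ≈ 4.4100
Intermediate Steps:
G(Z) = 2 + 1/(2*Z) (G(Z) = 1/(2*Z) + 6*(⅓) = (1/(2*Z))*1 + 2 = 1/(2*Z) + 2 = 2 + 1/(2*Z))
G(5)² = (2 + (½)/5)² = (2 + (½)*(⅕))² = (2 + ⅒)² = (21/10)² = 441/100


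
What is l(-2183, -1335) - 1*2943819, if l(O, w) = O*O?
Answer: 1821670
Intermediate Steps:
l(O, w) = O²
l(-2183, -1335) - 1*2943819 = (-2183)² - 1*2943819 = 4765489 - 2943819 = 1821670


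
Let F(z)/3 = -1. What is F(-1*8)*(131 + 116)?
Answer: -741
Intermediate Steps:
F(z) = -3 (F(z) = 3*(-1) = -3)
F(-1*8)*(131 + 116) = -3*(131 + 116) = -3*247 = -741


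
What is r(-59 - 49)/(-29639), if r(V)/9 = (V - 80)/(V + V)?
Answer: -47/177834 ≈ -0.00026429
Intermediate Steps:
r(V) = 9*(-80 + V)/(2*V) (r(V) = 9*((V - 80)/(V + V)) = 9*((-80 + V)/((2*V))) = 9*((-80 + V)*(1/(2*V))) = 9*((-80 + V)/(2*V)) = 9*(-80 + V)/(2*V))
r(-59 - 49)/(-29639) = (9/2 - 360/(-59 - 49))/(-29639) = (9/2 - 360/(-108))*(-1/29639) = (9/2 - 360*(-1/108))*(-1/29639) = (9/2 + 10/3)*(-1/29639) = (47/6)*(-1/29639) = -47/177834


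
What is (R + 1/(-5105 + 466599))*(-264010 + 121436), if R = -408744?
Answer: 13447073794299545/230747 ≈ 5.8276e+10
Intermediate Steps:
(R + 1/(-5105 + 466599))*(-264010 + 121436) = (-408744 + 1/(-5105 + 466599))*(-264010 + 121436) = (-408744 + 1/461494)*(-142574) = -188632903535/461494*(-142574) = 13447073794299545/230747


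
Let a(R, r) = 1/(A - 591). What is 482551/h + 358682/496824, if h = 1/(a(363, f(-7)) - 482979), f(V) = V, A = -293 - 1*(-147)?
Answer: -42668908005128807971/183079644 ≈ -2.3306e+11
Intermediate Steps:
A = -146 (A = -293 + 147 = -146)
a(R, r) = -1/737 (a(R, r) = 1/(-146 - 591) = 1/(-737) = -1/737)
h = -737/355955524 (h = 1/(-1/737 - 482979) = 1/(-355955524/737) = -737/355955524 ≈ -2.0705e-6)
482551/h + 358682/496824 = 482551/(-737/355955524) + 358682/496824 = 482551*(-355955524/737) + 358682*(1/496824) = -171766694061724/737 + 179341/248412 = -42668908005128807971/183079644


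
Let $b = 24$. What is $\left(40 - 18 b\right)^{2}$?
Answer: $153664$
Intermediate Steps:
$\left(40 - 18 b\right)^{2} = \left(40 - 432\right)^{2} = \left(-392\right)^{2} = 153664$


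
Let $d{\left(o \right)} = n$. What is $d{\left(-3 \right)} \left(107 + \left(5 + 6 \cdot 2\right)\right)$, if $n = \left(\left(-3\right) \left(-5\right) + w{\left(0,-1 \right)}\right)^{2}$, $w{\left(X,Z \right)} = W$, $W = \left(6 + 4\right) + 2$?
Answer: $90396$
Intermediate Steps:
$W = 12$ ($W = 10 + 2 = 12$)
$w{\left(X,Z \right)} = 12$
$n = 729$ ($n = \left(\left(-3\right) \left(-5\right) + 12\right)^{2} = \left(15 + 12\right)^{2} = 27^{2} = 729$)
$d{\left(o \right)} = 729$
$d{\left(-3 \right)} \left(107 + \left(5 + 6 \cdot 2\right)\right) = 729 \left(107 + \left(5 + 6 \cdot 2\right)\right) = 729 \left(107 + \left(5 + 12\right)\right) = 729 \left(107 + 17\right) = 729 \cdot 124 = 90396$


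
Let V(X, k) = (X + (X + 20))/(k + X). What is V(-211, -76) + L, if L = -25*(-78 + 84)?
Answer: -42648/287 ≈ -148.60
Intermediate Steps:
L = -150 (L = -25*6 = -150)
V(X, k) = (20 + 2*X)/(X + k) (V(X, k) = (X + (20 + X))/(X + k) = (20 + 2*X)/(X + k))
V(-211, -76) + L = 2*(10 - 211)/(-211 - 76) - 150 = 2*(-201)/(-287) - 150 = 2*(-1/287)*(-201) - 150 = 402/287 - 150 = -42648/287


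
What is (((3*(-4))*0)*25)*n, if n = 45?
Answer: 0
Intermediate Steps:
(((3*(-4))*0)*25)*n = (((3*(-4))*0)*25)*45 = (-12*0*25)*45 = (0*25)*45 = 0*45 = 0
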